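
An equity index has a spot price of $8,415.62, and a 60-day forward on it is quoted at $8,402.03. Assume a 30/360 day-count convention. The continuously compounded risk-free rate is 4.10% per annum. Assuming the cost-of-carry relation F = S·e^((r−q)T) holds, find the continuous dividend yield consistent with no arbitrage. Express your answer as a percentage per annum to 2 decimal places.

From F = S·e^((r−q)T): (r − q) = ln(F/S)/T
ln(8402.03/8415.62) = ln(0.998385) = -0.001616
(r − q) = -0.001616 / (60/360) = -0.009696
q = r − ln(F/S)/T = 0.0410 + 0.009696 = 0.050696
q = 5.07%

5.07%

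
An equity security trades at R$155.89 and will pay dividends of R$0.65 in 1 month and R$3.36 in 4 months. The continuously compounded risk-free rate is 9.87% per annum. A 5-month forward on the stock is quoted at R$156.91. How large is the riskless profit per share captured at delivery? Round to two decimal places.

PV(dividends) I = 0.65·e^(−0.0987·1/12) + 3.36·e^(−0.0987·4/12) = 3.8959
Fair forward F* = (S − I)·e^(rT) = (155.89 − 3.8959)·e^0.041125 = 151.9941 × 1.041982 = 158.3751
Market R$156.91 < fair 158.3751: forward underpriced → reverse cash-and-carry (short the stock, invest proceeds at r, pay the dividends, go long the forward).
Profit at T = |F_mkt − F*| = |156.91 − 158.3751| = R$1.47 per share

R$1.47 per share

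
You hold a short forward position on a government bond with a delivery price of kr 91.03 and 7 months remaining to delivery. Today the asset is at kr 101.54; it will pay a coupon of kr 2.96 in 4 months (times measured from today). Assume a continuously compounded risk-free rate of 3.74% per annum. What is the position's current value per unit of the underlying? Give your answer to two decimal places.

PV(remaining coupons) I = 2.96·e^(−0.0374·4/12) = 2.9233
Current forward F = (S − I)·e^(rT) = (101.54 − 2.9233)·e^(0.0374·7/12) = 98.6167 × 1.022056 = 100.7918
Value (long) = (F − K)·e^(−rT) = (100.7918 − 91.03) × 0.978420 = 9.5511
Short position value = −(long value) = -kr 9.55

-kr 9.55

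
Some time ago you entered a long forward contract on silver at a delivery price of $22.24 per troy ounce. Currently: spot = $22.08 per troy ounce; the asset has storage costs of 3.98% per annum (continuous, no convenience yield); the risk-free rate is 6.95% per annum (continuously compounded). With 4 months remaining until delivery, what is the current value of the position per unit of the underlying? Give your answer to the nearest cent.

$0.64 per troy ounce

Current fair forward for the remaining 4 months: F = S·e^((r + u)·T), (r + u) = 0.0695 + 0.0398 = 0.1093
F = 22.08 · e^(0.1093 × 4/12) = 22.08 × 1.037105 = 22.8993
Value of long forward = (F − K)·e^(−rT) = (22.8993 − 22.24) · e^(−0.0695·4/12)
= 0.6593 × 0.977100 = 0.64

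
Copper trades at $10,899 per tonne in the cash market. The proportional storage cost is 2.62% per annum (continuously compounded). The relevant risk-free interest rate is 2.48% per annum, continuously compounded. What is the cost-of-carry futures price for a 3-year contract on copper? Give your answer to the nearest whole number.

Net carry = r + u − y = 0.0248 + 0.0262 − 0.0000 = 0.0510
F = S·e^((r+u−y)T) = 10899 · e^(0.0510 × 3) = 10899 · e^0.153000
= 10899 × 1.165325 = $12,701 per tonne

$12,701 per tonne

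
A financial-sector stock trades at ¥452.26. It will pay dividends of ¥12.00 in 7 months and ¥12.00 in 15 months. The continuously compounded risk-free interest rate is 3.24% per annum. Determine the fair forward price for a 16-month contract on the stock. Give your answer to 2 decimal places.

PV(dividends) I = 12.00·e^(−0.0324·7/12) + 12.00·e^(−0.0324·15/12)
I = 11.7753 + 11.5237 = 23.2990
F = (S − I)·e^(rT) = (452.26 − 23.2990) · e^(0.0324·16/12)
= 428.9610 · e^0.043200 = 428.9610 × 1.044147 = ¥447.90

¥447.90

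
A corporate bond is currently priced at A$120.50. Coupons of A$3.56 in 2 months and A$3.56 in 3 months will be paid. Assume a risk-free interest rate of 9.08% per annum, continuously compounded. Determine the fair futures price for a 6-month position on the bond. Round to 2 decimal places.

PV(coupons) I = 3.56·e^(−0.0908·2/12) + 3.56·e^(−0.0908·3/12)
I = 3.5065 + 3.4801 = 6.9866
F = (S − I)·e^(rT) = (120.50 − 6.9866) · e^(0.0908·6/12)
= 113.5134 · e^0.045400 = 113.5134 × 1.046446 = A$118.79

A$118.79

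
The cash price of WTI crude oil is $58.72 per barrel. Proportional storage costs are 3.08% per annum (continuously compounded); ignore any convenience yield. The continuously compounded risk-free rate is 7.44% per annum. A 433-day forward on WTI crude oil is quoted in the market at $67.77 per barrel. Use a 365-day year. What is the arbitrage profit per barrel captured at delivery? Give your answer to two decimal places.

$1.24 per barrel

Fair forward: F* = S·e^(carry·T), with carry = (r + u) = 0.0744 + 0.0308 = 0.1052
F* = 58.72 · e^(0.1052 × 433/365) = 58.72 · e^0.124799 = 58.72 × 1.132921 = $66.5251
Market $67.77 > fair $66.5251: forward overpriced → cash-and-carry (buy spot, short the forward).
At maturity, profit = |F_mkt − F*| = |67.77 − 66.5251| = $1.24 per barrel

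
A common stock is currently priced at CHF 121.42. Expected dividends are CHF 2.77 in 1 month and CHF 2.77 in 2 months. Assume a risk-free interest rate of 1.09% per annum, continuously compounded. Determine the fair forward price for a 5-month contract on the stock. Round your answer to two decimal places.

PV(dividends) I = 2.77·e^(−0.0109·1/12) + 2.77·e^(−0.0109·2/12)
I = 2.7675 + 2.7650 = 5.5325
F = (S − I)·e^(rT) = (121.42 − 5.5325) · e^(0.0109·5/12)
= 115.8875 · e^0.004542 = 115.8875 × 1.004552 = CHF 116.42

CHF 116.42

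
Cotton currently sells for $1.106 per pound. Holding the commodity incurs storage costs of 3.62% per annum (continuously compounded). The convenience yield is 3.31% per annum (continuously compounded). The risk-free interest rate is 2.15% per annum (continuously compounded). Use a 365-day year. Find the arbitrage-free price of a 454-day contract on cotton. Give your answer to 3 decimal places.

Net carry = r + u − y = 0.0215 + 0.0362 − 0.0331 = 0.0246
F = S·e^((r+u−y)T) = 1.106 · e^(0.0246 × 454/365) = 1.106 · e^0.030598
= 1.106 × 1.031071 = $1.140 per pound

$1.140 per pound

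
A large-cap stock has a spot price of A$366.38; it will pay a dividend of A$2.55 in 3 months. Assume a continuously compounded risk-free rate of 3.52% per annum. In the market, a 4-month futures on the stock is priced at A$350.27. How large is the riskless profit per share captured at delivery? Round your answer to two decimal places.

A$17.88 per share

PV(dividends) I = 2.55·e^(−0.0352·3/12) = 2.5277
Fair futures F* = (S − I)·e^(rT) = (366.38 − 2.5277)·e^0.011733 = 363.8523 × 1.011802 = 368.1465
Market A$350.27 < fair 368.1465: forward underpriced → reverse cash-and-carry (short the stock, invest proceeds at r, pay the dividends, go long the forward).
Profit at T = |F_mkt − F*| = |350.27 − 368.1465| = A$17.88 per share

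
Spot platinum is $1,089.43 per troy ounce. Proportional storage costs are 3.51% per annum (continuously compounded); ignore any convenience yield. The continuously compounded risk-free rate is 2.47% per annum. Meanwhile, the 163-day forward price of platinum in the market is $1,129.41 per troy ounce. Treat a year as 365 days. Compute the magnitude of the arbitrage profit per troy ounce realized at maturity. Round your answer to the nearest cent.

Fair forward: F* = S·e^(carry·T), with carry = (r + u) = 0.0247 + 0.0351 = 0.0598
F* = 1089.43 · e^(0.0598 × 163/365) = 1089.43 · e^0.02670521 = 1089.43 × 1.02706499 = $1118.9154
Market $1129.41 > fair $1118.9154: forward overpriced → cash-and-carry (buy spot, short the forward).
At maturity, profit = |F_mkt − F*| = |1129.41 − 1118.9154| = $10.49 per troy ounce

$10.49 per troy ounce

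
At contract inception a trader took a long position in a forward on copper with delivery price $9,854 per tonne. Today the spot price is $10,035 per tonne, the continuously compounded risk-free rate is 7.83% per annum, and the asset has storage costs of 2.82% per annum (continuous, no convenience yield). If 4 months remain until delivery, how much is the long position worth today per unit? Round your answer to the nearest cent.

Current fair forward for the remaining 4 months: F = S·e^((r + u)·T), (r + u) = 0.0783 + 0.0282 = 0.1065
F = 10035 · e^(0.1065 × 4/12) = 10035 × 1.03613765 = 10397.6413
Value of long forward = (F − K)·e^(−rT) = (10397.6413 − 9854) · e^(−0.0783·4/12)
= 543.6413 × 0.97423766 = 529.64

$529.64 per tonne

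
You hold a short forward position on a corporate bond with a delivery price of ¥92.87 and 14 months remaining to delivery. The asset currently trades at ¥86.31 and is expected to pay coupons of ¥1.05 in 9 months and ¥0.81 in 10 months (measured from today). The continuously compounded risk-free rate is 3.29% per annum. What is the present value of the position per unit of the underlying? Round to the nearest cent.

PV(remaining coupons) I = 1.05·e^(−0.0329·9/12) + 0.81·e^(−0.0329·10/12) = 1.8125
Current forward F = (S − I)·e^(rT) = (86.31 − 1.8125)·e^(0.0329·14/12) = 84.4975 × 1.039129 = 87.8038
Value (long) = (F − K)·e^(−rT) = (87.8038 − 92.87) × 0.962344 = -4.8754
Short position value = −(long value) = ¥4.88

¥4.88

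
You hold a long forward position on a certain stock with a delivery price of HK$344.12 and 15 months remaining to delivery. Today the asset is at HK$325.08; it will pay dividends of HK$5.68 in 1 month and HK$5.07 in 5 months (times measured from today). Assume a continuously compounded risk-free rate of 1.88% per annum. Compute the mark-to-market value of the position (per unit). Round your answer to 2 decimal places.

PV(remaining dividends) I = 5.68·e^(−0.0188·1/12) + 5.07·e^(−0.0188·5/12) = 10.7015
Current forward F = (S − I)·e^(rT) = (325.08 − 10.7015)·e^(0.0188·15/12) = 314.3785 × 1.023778 = 321.8538
Value (long) = (F − K)·e^(−rT) = (321.8538 − 344.12) × 0.976774 = -21.7490
Value = -HK$21.75

-HK$21.75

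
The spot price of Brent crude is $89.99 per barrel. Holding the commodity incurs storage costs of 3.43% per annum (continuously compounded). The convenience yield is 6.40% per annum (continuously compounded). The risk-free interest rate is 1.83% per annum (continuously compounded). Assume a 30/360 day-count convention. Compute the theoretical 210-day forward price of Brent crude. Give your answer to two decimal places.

Net carry = r + u − y = 0.0183 + 0.0343 − 0.0640 = -0.0114
F = S·e^((r+u−y)T) = 89.99 · e^(-0.0114 × 210/360) = 89.99 · e^-0.006650
= 89.99 × 0.993372 = $89.39 per barrel

$89.39 per barrel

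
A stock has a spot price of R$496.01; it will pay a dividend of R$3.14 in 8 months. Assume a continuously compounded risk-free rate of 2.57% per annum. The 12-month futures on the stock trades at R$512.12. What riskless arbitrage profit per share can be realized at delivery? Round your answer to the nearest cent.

PV(dividends) I = 3.14·e^(−0.0257·8/12) = 3.0867
Fair futures F* = (S − I)·e^(rT) = (496.01 − 3.0867)·e^0.025700 = 492.9233 × 1.026033 = 505.7556
Market R$512.12 > fair 505.7556: forward overpriced → cash-and-carry (borrow at r, buy the stock and collect the dividends, short the forward).
Profit at T = |F_mkt − F*| = |512.12 − 505.7556| = R$6.36 per share

R$6.36 per share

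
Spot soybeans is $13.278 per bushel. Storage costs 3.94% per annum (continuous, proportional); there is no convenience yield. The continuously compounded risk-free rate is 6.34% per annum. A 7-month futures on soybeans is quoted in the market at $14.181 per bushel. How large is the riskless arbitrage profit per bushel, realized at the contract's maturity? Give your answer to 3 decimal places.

Fair futures: F* = S·e^(carry·T), with carry = (r + u) = 0.0634 + 0.0394 = 0.1028
F* = 13.278 · e^(0.1028 × 7/12) = 13.278 · e^0.059967 = 13.278 × 1.061802 = $14.0986
Market $14.181 > fair $14.0986: forward overpriced → cash-and-carry (buy spot, short the forward).
At maturity, profit = |F_mkt − F*| = |14.181 − 14.0986| = $0.082 per bushel

$0.082 per bushel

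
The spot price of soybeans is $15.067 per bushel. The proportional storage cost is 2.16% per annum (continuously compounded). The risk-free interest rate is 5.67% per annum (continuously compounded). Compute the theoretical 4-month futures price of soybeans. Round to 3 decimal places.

Net carry = r + u − y = 0.0567 + 0.0216 − 0.0000 = 0.0783
F = S·e^((r+u−y)T) = 15.067 · e^(0.0783 × 4/12) = 15.067 · e^0.026100
= 15.067 × 1.026444 = $15.465 per bushel

$15.465 per bushel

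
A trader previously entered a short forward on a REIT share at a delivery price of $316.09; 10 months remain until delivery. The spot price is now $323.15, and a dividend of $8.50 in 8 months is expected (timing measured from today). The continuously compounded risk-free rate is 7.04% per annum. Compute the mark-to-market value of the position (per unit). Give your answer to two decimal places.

PV(remaining dividends) I = 8.50·e^(−0.0704·8/12) = 8.1103
Current forward F = (S − I)·e^(rT) = (323.15 − 8.1103)·e^(0.0704·10/12) = 315.0397 × 1.060422 = 334.0750
Value (long) = (F − K)·e^(−rT) = (334.0750 − 316.09) × 0.943021 = 16.9602
Short position value = −(long value) = -$16.96

-$16.96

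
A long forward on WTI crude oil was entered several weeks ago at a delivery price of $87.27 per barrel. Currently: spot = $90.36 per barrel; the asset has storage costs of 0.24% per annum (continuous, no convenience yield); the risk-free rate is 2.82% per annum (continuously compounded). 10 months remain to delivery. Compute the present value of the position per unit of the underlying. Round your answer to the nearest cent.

$5.30 per barrel

Current fair forward for the remaining 10 months: F = S·e^((r + u)·T), (r + u) = 0.0282 + 0.0024 = 0.0306
F = 90.36 · e^(0.0306 × 10/12) = 90.36 × 1.025828 = 92.6938
Value of long forward = (F − K)·e^(−rT) = (92.6938 − 87.27) · e^(−0.0282·10/12)
= 5.4238 × 0.976774 = 5.30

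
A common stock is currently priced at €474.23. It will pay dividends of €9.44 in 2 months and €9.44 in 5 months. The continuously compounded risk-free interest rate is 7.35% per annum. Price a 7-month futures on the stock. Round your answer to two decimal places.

PV(dividends) I = 9.44·e^(−0.0735·2/12) + 9.44·e^(−0.0735·5/12)
I = 9.3251 + 9.1553 = 18.4804
F = (S − I)·e^(rT) = (474.23 − 18.4804) · e^(0.0735·7/12)
= 455.7496 · e^0.042875 = 455.7496 × 1.043807 = €475.71

€475.71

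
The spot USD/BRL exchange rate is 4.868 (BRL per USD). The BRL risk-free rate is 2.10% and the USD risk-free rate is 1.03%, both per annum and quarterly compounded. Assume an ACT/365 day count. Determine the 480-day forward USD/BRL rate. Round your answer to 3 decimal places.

By covered interest parity, F = S · (1+r_BRL/4)^(4T) / (1+r_USD/4)^(4T)
= 4.868 × 1.027927 / 1.013620 = 4.868 × 1.014115
F = 4.937 BRL per USD

4.937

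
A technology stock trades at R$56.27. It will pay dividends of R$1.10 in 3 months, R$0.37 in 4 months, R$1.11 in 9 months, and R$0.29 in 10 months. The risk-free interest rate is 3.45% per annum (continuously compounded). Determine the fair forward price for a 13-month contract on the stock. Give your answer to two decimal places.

R$55.49

PV(dividends) I = 1.10·e^(−0.0345·3/12) + 0.37·e^(−0.0345·4/12) + 1.11·e^(−0.0345·9/12) + 0.29·e^(−0.0345·10/12)
I = 1.0906 + 0.3658 + 1.0816 + 0.2818 = 2.8198
F = (S − I)·e^(rT) = (56.27 − 2.8198) · e^(0.0345·13/12)
= 53.4502 · e^0.037375 = 53.4502 × 1.038082 = R$55.49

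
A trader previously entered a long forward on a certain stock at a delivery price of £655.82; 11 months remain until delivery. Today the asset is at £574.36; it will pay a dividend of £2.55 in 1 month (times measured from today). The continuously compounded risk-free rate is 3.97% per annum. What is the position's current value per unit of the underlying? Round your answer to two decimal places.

PV(remaining dividends) I = 2.55·e^(−0.0397·1/12) = 2.5416
Current forward F = (S − I)·e^(rT) = (574.36 − 2.5416)·e^(0.0397·11/12) = 571.8184 × 1.037062 = 593.0111
Value (long) = (F − K)·e^(−rT) = (593.0111 − 655.82) × 0.964263 = -60.5643
Value = -£60.56

-£60.56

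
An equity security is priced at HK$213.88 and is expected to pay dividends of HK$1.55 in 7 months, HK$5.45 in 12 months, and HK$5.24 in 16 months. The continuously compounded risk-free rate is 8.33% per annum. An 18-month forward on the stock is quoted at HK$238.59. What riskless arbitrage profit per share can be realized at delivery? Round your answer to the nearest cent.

PV(dividends) I = 1.55·e^(−0.0833·7/12) + 5.45·e^(−0.0833·12/12) + 5.24·e^(−0.0833·16/12) = 11.1801
Fair forward F* = (S − I)·e^(rT) = (213.88 − 11.1801)·e^0.124950 = 202.6999 × 1.133092 = 229.6776
Market HK$238.59 > fair 229.6776: forward overpriced → cash-and-carry (borrow at r, buy the stock and collect the dividends, short the forward).
Profit at T = |F_mkt − F*| = |238.59 − 229.6776| = HK$8.91 per share

HK$8.91 per share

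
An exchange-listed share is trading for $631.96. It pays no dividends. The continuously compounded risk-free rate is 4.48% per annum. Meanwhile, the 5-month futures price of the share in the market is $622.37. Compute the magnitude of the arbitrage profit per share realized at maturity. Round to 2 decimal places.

Fair futures: F* = S·e^(carry·T), with carry = r = 0.0448
F* = 631.96 · e^(0.0448 × 5/12) = 631.96 · e^0.018667 = 631.96 × 1.018842 = $643.8674
Market $622.37 < fair $643.8674: forward underpriced → reverse cash-and-carry (short spot, go long the forward).
At maturity, profit = |F_mkt − F*| = |622.37 − 643.8674| = $21.50 per share

$21.50 per share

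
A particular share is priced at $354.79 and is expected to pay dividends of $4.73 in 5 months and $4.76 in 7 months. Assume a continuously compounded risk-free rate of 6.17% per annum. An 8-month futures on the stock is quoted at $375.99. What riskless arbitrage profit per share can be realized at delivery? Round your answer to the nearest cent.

PV(dividends) I = 4.73·e^(−0.0617·5/12) + 4.76·e^(−0.0617·7/12) = 9.2017
Fair futures F* = (S − I)·e^(rT) = (354.79 − 9.2017)·e^0.041133 = 345.5883 × 1.041991 = 360.0999
Market $375.99 > fair 360.0999: forward overpriced → cash-and-carry (borrow at r, buy the stock and collect the dividends, short the forward).
Profit at T = |F_mkt − F*| = |375.99 − 360.0999| = $15.89 per share

$15.89 per share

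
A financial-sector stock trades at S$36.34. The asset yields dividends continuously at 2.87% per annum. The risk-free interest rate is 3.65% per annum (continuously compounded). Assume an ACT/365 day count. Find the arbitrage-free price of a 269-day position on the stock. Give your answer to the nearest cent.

S$36.55

F = S·e^((r − q)T) = 36.34 · e^((0.0365 − 0.0287) × 269/365)
= 36.34 · e^0.005748 = 36.34 × 1.005765
F = S$36.55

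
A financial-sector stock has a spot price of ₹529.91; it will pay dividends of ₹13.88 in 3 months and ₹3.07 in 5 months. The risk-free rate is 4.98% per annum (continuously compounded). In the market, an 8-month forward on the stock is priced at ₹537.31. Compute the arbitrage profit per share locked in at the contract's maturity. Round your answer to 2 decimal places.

PV(dividends) I = 13.88·e^(−0.0498·3/12) + 3.07·e^(−0.0498·5/12) = 16.7152
Fair forward F* = (S − I)·e^(rT) = (529.91 − 16.7152)·e^0.033200 = 513.1948 × 1.033757 = 530.5187
Market ₹537.31 > fair 530.5187: forward overpriced → cash-and-carry (borrow at r, buy the stock and collect the dividends, short the forward).
Profit at T = |F_mkt − F*| = |537.31 − 530.5187| = ₹6.79 per share

₹6.79 per share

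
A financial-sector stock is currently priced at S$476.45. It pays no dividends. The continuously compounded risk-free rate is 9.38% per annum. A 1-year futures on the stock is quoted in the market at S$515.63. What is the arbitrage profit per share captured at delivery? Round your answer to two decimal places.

S$7.67 per share

Fair futures: F* = S·e^(carry·T), with carry = r = 0.0938
F* = 476.45 · e^(0.0938 × 1) = 476.45 · e^0.093800 = 476.45 × 1.098340 = S$523.3041
Market S$515.63 < fair S$523.3041: forward underpriced → reverse cash-and-carry (short spot, go long the forward).
At maturity, profit = |F_mkt − F*| = |515.63 − 523.3041| = S$7.67 per share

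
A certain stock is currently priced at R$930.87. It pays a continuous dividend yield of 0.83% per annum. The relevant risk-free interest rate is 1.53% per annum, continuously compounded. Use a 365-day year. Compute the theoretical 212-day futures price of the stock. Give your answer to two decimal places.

F = S·e^((r − q)T) = 930.87 · e^((0.0153 − 0.0083) × 212/365)
= 930.87 · e^0.004066 = 930.87 × 1.004074
F = R$934.66

R$934.66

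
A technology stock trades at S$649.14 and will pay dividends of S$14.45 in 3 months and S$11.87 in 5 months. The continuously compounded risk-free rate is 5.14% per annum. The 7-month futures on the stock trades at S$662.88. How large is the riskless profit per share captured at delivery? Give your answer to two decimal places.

PV(dividends) I = 14.45·e^(−0.0514·3/12) + 11.87·e^(−0.0514·5/12) = 25.8840
Fair futures F* = (S − I)·e^(rT) = (649.14 − 25.8840)·e^0.029983 = 623.2560 × 1.030437 = 642.2260
Market S$662.88 > fair 642.2260: forward overpriced → cash-and-carry (borrow at r, buy the stock and collect the dividends, short the forward).
Profit at T = |F_mkt − F*| = |662.88 − 642.2260| = S$20.65 per share

S$20.65 per share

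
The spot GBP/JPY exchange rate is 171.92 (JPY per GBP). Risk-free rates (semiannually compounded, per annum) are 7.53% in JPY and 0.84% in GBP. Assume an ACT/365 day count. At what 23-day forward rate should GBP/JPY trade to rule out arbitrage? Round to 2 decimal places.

172.63

By covered interest parity, F = S · (1+r_JPY/2)^(2T) / (1+r_GBP/2)^(2T)
= 171.92 × 1.004669 / 1.000528 = 171.92 × 1.004139
F = 172.63 JPY per GBP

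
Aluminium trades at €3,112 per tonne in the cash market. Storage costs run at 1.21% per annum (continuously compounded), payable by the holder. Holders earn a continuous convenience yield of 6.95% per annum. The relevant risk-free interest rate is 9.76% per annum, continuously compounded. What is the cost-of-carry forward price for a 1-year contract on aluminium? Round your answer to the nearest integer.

Net carry = r + u − y = 0.0976 + 0.0121 − 0.0695 = 0.0402
F = S·e^((r+u−y)T) = 3112 · e^(0.0402 × 12/12) = 3112 · e^0.040200
= 3112 × 1.041019 = €3,240 per tonne

€3,240 per tonne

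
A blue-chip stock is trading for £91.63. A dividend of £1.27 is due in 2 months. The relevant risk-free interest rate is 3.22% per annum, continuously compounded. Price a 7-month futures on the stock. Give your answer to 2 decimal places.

£92.08

PV(dividends) I = 1.27·e^(−0.0322·2/12)
I = 1.2632
F = (S − I)·e^(rT) = (91.63 − 1.2632) · e^(0.0322·7/12)
= 90.3668 · e^0.018783 = 90.3668 × 1.018961 = £92.08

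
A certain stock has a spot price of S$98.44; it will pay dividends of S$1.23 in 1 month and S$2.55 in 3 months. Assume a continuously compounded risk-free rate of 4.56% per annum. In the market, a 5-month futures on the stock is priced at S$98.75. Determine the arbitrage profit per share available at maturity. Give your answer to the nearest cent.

S$2.24 per share

PV(dividends) I = 1.23·e^(−0.0456·1/12) + 2.55·e^(−0.0456·3/12) = 3.7464
Fair futures F* = (S − I)·e^(rT) = (98.44 − 3.7464)·e^0.019000 = 94.6936 × 1.019182 = 96.5100
Market S$98.75 > fair 96.5100: forward overpriced → cash-and-carry (borrow at r, buy the stock and collect the dividends, short the forward).
Profit at T = |F_mkt − F*| = |98.75 − 96.5100| = S$2.24 per share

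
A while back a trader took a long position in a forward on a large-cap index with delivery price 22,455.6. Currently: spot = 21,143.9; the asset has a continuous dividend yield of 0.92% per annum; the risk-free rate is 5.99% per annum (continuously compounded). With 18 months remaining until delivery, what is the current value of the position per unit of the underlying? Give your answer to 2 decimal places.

328.17

Current fair forward for the remaining 18 months: F = S·e^((r − q)·T), (r − q) = 0.0599 − 0.0092 = 0.0507
F = 21143.9 · e^(0.0507 × 18/12) = 21143.9 × 1.07901652 = 22814.6174
Value of long forward = (F − K)·e^(−rT) = (22814.6174 − 22455.6) · e^(−0.0599·18/12)
= 359.0174 × 0.91406829 = 328.17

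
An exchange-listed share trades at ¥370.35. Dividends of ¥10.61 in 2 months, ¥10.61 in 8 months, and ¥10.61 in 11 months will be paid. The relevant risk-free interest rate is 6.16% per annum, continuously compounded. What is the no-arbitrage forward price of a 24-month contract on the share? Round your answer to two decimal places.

¥384.17

PV(dividends) I = 10.61·e^(−0.0616·2/12) + 10.61·e^(−0.0616·8/12) + 10.61·e^(−0.0616·11/12)
I = 10.5016 + 10.1831 + 10.0275 = 30.7122
F = (S − I)·e^(rT) = (370.35 − 30.7122) · e^(0.0616·24/12)
= 339.6378 · e^0.123200 = 339.6378 × 1.131111 = ¥384.17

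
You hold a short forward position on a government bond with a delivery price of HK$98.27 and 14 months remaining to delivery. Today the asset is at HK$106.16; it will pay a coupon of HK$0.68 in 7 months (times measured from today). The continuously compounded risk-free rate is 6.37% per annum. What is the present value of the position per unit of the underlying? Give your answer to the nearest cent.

PV(remaining coupons) I = 0.68·e^(−0.0637·7/12) = 0.6552
Current forward F = (S − I)·e^(rT) = (106.16 − 0.6552)·e^(0.0637·14/12) = 105.5048 × 1.077148 = 113.6443
Value (long) = (F − K)·e^(−rT) = (113.6443 − 98.27) × 0.928378 = 14.2732
Short position value = −(long value) = -HK$14.27

-HK$14.27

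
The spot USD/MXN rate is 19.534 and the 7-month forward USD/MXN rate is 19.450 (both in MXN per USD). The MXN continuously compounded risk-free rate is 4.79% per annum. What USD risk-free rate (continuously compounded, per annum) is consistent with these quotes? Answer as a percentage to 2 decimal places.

5.53%

F = S·e^((r_MXN − r_USD)T) ⇒ r_USD = r_MXN − ln(F/S)/T
ln(19.450/19.534) = -0.004309; /(7/12) = -0.007387
r_USD = 0.0479 + 0.007387 = 0.055287
r_USD = 5.53%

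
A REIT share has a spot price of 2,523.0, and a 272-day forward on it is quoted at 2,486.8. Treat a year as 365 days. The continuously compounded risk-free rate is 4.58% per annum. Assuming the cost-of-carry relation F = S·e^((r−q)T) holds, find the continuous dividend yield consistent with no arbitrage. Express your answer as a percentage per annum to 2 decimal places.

From F = S·e^((r−q)T): (r − q) = ln(F/S)/T
ln(2486.8/2523.0) = ln(0.985652) = -0.014452
(r − q) = -0.014452 / (272/365) = -0.019393
q = r − ln(F/S)/T = 0.0458 + 0.019393 = 0.065193
q = 6.52%

6.52%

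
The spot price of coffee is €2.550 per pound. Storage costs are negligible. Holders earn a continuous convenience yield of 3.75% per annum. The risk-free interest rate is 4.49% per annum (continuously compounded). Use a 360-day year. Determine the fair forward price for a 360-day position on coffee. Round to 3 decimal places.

€2.569 per pound

Net carry = r + u − y = 0.0449 + 0.0000 − 0.0375 = 0.0074
F = S·e^((r+u−y)T) = 2.550 · e^(0.0074 × 360/360) = 2.550 · e^0.007400
= 2.550 × 1.007427 = €2.569 per pound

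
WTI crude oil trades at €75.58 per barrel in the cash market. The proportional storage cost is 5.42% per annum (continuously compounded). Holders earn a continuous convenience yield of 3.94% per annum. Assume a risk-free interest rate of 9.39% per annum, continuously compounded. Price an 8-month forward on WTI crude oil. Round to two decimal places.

Net carry = r + u − y = 0.0939 + 0.0542 − 0.0394 = 0.1087
F = S·e^((r+u−y)T) = 75.58 · e^(0.1087 × 8/12) = 75.58 · e^0.072467
= 75.58 × 1.075157 = €81.26 per barrel

€81.26 per barrel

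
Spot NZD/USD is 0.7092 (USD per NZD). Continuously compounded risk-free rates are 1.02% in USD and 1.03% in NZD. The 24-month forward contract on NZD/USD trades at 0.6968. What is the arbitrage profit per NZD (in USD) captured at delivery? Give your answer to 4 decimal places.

Fair forward: F* = S·e^(carry·T), with carry = (r_USD − r_NZD) = 0.0102 − 0.0103 = -0.0001
F* = 0.7092 · e^(-0.0001 × 24/12) = 0.7092 · e^-0.000200 = 0.7092 × 0.999800 = 0.7091
Market 0.6968 < fair 0.7091: forward underpriced → reverse cash-and-carry (short spot, go long the forward).
At maturity, profit = |F_mkt − F*| = |0.6968 − 0.7091| = 0.0123 per NZD (in USD)

0.0123 per NZD (in USD)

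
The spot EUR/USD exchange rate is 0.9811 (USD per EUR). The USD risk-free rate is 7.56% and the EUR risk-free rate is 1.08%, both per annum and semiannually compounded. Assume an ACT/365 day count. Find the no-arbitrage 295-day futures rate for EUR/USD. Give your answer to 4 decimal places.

1.0327

By covered interest parity, F = S · (1+r_USD/2)^(2T) / (1+r_EUR/2)^(2T)
= 0.9811 × 1.061810 / 1.008743 = 0.9811 × 1.052607
F = 1.0327 USD per EUR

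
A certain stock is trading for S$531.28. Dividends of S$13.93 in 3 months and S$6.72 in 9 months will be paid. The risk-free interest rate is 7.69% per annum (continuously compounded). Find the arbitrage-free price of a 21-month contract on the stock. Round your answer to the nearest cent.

S$584.92

PV(dividends) I = 13.93·e^(−0.0769·3/12) + 6.72·e^(−0.0769·9/12)
I = 13.6648 + 6.3434 = 20.0082
F = (S − I)·e^(rT) = (531.28 − 20.0082) · e^(0.0769·21/12)
= 511.2718 · e^0.134575 = 511.2718 × 1.144050 = S$584.92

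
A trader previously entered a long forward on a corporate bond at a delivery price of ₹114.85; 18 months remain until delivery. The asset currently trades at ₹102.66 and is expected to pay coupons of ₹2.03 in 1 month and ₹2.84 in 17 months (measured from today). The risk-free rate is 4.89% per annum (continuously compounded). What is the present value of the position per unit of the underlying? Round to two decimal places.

PV(remaining coupons) I = 2.03·e^(−0.0489·1/12) + 2.84·e^(−0.0489·17/12) = 4.6717
Current forward F = (S − I)·e^(rT) = (102.66 − 4.6717)·e^(0.0489·18/12) = 97.9883 × 1.076107 = 105.4459
Value (long) = (F − K)·e^(−rT) = (105.4459 − 114.85) × 0.929276 = -8.7390
Value = -₹8.74

-₹8.74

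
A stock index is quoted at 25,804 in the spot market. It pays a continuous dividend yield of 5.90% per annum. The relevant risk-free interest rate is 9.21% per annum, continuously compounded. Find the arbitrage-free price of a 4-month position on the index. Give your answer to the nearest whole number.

F = S·e^((r − q)T) = 25804 · e^((0.0921 − 0.0590) × 4/12)
= 25804 · e^0.011033 = 25804 × 1.011094
F = 26,090

26,090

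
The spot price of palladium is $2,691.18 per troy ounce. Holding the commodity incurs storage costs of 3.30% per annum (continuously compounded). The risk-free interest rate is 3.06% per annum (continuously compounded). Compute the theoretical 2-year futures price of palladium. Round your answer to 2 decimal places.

Net carry = r + u − y = 0.0306 + 0.0330 − 0.0000 = 0.0636
F = S·e^((r+u−y)T) = 2691.18 · e^(0.0636 × 2) = 2691.18 · e^0.12720000
= 2691.18 × 1.13564412 = $3,056.22 per troy ounce

$3,056.22 per troy ounce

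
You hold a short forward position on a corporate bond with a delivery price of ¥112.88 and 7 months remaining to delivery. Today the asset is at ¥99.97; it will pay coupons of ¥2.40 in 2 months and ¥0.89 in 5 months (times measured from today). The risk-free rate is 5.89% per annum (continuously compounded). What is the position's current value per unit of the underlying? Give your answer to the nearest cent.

¥12.34

PV(remaining coupons) I = 2.40·e^(−0.0589·2/12) + 0.89·e^(−0.0589·5/12) = 3.2450
Current forward F = (S − I)·e^(rT) = (99.97 − 3.2450)·e^(0.0589·7/12) = 96.7250 × 1.034955 = 100.1060
Value (long) = (F − K)·e^(−rT) = (100.1060 − 112.88) × 0.966225 = -12.3426
Short position value = −(long value) = ¥12.34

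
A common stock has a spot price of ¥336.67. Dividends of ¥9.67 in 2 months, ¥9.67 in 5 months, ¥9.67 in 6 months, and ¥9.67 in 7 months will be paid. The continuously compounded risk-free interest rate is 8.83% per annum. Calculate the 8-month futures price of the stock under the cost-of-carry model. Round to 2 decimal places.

¥317.54

PV(dividends) I = 9.67·e^(−0.0883·2/12) + 9.67·e^(−0.0883·5/12) + 9.67·e^(−0.0883·6/12) + 9.67·e^(−0.0883·7/12)
I = 9.5287 + 9.3207 + 9.2524 + 9.1845 = 37.2863
F = (S − I)·e^(rT) = (336.67 − 37.2863) · e^(0.0883·8/12)
= 299.3837 · e^0.058867 = 299.3837 × 1.060634 = ¥317.54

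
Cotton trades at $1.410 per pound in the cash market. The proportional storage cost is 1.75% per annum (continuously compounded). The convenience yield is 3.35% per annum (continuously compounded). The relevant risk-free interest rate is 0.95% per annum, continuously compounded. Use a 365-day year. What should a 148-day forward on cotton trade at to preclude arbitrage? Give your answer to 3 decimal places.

Net carry = r + u − y = 0.0095 + 0.0175 − 0.0335 = -0.0065
F = S·e^((r+u−y)T) = 1.410 · e^(-0.0065 × 148/365) = 1.410 · e^-0.002636
= 1.410 × 0.997367 = $1.406 per pound

$1.406 per pound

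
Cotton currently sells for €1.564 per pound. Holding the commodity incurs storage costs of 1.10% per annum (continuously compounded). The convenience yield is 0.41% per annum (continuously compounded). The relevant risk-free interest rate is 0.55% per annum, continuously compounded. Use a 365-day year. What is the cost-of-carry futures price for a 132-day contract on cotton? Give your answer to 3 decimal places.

€1.571 per pound

Net carry = r + u − y = 0.0055 + 0.0110 − 0.0041 = 0.0124
F = S·e^((r+u−y)T) = 1.564 · e^(0.0124 × 132/365) = 1.564 · e^0.004484
= 1.564 × 1.004494 = €1.571 per pound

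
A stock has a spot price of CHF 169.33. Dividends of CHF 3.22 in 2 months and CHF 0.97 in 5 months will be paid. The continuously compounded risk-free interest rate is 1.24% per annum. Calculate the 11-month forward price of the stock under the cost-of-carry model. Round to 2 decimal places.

CHF 167.04

PV(dividends) I = 3.22·e^(−0.0124·2/12) + 0.97·e^(−0.0124·5/12)
I = 3.2134 + 0.9650 = 4.1784
F = (S − I)·e^(rT) = (169.33 − 4.1784) · e^(0.0124·11/12)
= 165.1516 · e^0.011367 = 165.1516 × 1.011432 = CHF 167.04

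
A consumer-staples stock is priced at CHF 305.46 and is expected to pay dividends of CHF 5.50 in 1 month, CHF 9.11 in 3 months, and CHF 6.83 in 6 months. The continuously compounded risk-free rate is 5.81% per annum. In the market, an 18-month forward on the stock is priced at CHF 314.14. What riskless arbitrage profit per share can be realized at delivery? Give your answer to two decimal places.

CHF 3.87 per share

PV(dividends) I = 5.50·e^(−0.0581·1/12) + 9.11·e^(−0.0581·3/12) + 6.83·e^(−0.0581·6/12) = 21.0865
Fair forward F* = (S − I)·e^(rT) = (305.46 − 21.0865)·e^0.087150 = 284.3735 × 1.091060 = 310.2686
Market CHF 314.14 > fair 310.2686: forward overpriced → cash-and-carry (borrow at r, buy the stock and collect the dividends, short the forward).
Profit at T = |F_mkt − F*| = |314.14 − 310.2686| = CHF 3.87 per share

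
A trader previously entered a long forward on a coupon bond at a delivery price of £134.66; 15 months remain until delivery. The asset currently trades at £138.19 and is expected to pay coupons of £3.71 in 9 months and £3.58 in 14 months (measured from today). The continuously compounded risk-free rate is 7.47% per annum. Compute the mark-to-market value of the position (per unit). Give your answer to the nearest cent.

£8.75

PV(remaining coupons) I = 3.71·e^(−0.0747·9/12) + 3.58·e^(−0.0747·14/12) = 6.7891
Current forward F = (S − I)·e^(rT) = (138.19 − 6.7891)·e^(0.0747·15/12) = 131.4009 × 1.097873 = 144.2615
Value (long) = (F − K)·e^(−rT) = (144.2615 − 134.66) × 0.910852 = 8.7455
Value = £8.75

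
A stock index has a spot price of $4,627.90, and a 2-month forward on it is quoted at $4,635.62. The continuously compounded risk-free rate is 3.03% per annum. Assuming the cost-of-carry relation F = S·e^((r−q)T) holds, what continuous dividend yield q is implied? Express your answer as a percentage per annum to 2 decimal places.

From F = S·e^((r−q)T): (r − q) = ln(F/S)/T
ln(4635.62/4627.90) = ln(1.001668) = 0.001667
(r − q) = 0.001667 / (2/12) = 0.010002
q = r − ln(F/S)/T = 0.0303 − 0.010002 = 0.020298
q = 2.03%

2.03%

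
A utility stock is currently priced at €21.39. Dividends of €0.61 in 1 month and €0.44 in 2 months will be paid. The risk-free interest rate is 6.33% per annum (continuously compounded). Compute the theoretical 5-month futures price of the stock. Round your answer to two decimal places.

PV(dividends) I = 0.61·e^(−0.0633·1/12) + 0.44·e^(−0.0633·2/12)
I = 0.6068 + 0.4354 = 1.0422
F = (S − I)·e^(rT) = (21.39 − 1.0422) · e^(0.0633·5/12)
= 20.3478 · e^0.026375 = 20.3478 × 1.026726 = €20.89

€20.89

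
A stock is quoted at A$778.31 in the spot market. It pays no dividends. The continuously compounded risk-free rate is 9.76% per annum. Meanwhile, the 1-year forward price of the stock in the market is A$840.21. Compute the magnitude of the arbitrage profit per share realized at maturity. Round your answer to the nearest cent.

A$17.89 per share

Fair forward: F* = S·e^(carry·T), with carry = r = 0.0976
F* = 778.31 · e^(0.0976 × 1) = 778.31 · e^0.097600 = 778.31 × 1.102522 = A$858.1039
Market A$840.21 < fair A$858.1039: forward underpriced → reverse cash-and-carry (short spot, go long the forward).
At maturity, profit = |F_mkt − F*| = |840.21 − 858.1039| = A$17.89 per share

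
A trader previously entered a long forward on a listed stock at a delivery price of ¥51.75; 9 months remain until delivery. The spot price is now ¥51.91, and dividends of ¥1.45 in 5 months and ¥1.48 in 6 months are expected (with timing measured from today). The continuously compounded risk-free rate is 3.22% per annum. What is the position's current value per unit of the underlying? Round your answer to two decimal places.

PV(remaining dividends) I = 1.45·e^(−0.0322·5/12) + 1.48·e^(−0.0322·6/12) = 2.8870
Current forward F = (S − I)·e^(rT) = (51.91 − 2.8870)·e^(0.0322·9/12) = 49.0230 × 1.024444 = 50.2213
Value (long) = (F − K)·e^(−rT) = (50.2213 − 51.75) × 0.976139 = -1.4922
Value = -¥1.49

-¥1.49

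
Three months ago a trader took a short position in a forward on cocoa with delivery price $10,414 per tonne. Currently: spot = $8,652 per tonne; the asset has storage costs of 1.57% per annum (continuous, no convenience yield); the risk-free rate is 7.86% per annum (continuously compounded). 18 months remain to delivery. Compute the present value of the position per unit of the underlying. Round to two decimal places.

Current fair forward for the remaining 18 months: F = S·e^((r + u)·T), (r + u) = 0.0786 + 0.0157 = 0.0943
F = 8652 · e^(0.0943 × 18/12) = 8652 × 1.15194291 = 9966.6101
Value of long forward = (F − K)·e^(−rT) = (9966.6101 − 10414) · e^(−0.0786·18/12)
= -447.3899 × 0.88878493 = -397.63
Short position value = −(long value) = $397.63

$397.63 per tonne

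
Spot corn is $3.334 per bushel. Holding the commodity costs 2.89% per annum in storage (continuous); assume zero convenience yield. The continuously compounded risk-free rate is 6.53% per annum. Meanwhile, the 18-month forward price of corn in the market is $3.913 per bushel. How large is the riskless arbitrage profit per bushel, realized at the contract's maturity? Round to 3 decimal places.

$0.073 per bushel

Fair forward: F* = S·e^(carry·T), with carry = (r + u) = 0.0653 + 0.0289 = 0.0942
F* = 3.334 · e^(0.0942 × 18/12) = 3.334 · e^0.141300 = 3.334 × 1.151770 = $3.8400
Market $3.913 > fair $3.8400: forward overpriced → cash-and-carry (buy spot, short the forward).
At maturity, profit = |F_mkt − F*| = |3.913 − 3.8400| = $0.073 per bushel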